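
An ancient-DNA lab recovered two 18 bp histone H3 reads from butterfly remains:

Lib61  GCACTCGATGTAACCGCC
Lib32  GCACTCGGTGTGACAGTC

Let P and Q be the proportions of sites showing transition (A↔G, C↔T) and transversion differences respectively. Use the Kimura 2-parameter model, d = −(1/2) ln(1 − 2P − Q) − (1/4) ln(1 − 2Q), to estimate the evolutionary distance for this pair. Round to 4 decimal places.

0.2757

Differing sites — 8:A/G (Ti); 12:A/G (Ti); 15:C/A (Tv); 17:C/T (Ti).
Of the 4 differences, 3 transitions and 1 transversion over 18 sites: P = 3/18 = 0.166667, Q = 1/18 = 0.055556.
d = −0.5·ln(0.611110) − 0.25·ln(0.888888) = −0.5·(-0.492478) − 0.25·(-0.117784) = 0.2757.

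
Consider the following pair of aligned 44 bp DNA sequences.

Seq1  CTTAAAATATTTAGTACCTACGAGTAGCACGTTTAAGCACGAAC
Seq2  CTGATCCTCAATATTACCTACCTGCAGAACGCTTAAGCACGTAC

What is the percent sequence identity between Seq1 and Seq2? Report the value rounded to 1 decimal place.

Differing sites — 3:T/G; 5:A/T; 6:A/C; 7:A/C; 9:A/C; 10:T/A; 11:T/A; 14:G/T; 22:G/C; 23:A/T; 25:T/C; 28:C/A; 32:T/C; 42:A/T.
30 of the 44 sites match, so the percent identity is 30/44 × 100 = 68.2%.

68.2%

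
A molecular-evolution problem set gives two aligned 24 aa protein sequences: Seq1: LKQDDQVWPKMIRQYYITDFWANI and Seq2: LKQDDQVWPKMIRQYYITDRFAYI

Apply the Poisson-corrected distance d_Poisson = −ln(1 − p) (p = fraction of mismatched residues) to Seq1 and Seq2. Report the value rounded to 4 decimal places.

0.1335

Differing sites — 20:F/R; 21:W/F; 23:N/Y.
p = 3/24 = 0.125000.
d = −ln(1 − 0.125000) = −ln(0.875000) = 0.1335.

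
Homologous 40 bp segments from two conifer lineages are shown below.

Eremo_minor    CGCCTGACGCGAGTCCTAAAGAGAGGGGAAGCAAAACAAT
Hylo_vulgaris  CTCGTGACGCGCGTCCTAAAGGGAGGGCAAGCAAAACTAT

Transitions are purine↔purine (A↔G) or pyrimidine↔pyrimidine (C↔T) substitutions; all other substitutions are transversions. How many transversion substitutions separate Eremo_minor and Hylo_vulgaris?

Differing sites — 2:G/T (Tv); 4:C/G (Tv); 12:A/C (Tv); 22:A/G (Ti); 28:G/C (Tv); 38:A/T (Tv).
Of the 6 differences, 1 transition and 5 transversions, so the answer is 5.

5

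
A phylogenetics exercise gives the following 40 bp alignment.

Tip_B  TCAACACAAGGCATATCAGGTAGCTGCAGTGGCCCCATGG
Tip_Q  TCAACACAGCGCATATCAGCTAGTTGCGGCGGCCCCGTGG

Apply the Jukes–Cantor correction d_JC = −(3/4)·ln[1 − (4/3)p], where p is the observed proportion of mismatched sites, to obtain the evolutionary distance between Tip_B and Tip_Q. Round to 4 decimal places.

Mismatches occur at site 9 (A→G), site 10 (G→C), site 20 (G→C), site 24 (C→T), site 28 (A→G), site 30 (T→C), site 37 (A→G).
p = 7/40 = 0.175000.
d = −0.75 · ln(1 − (4/3)·0.175000) = −0.75 · ln(0.766667) = −0.75 · (-0.265703) = 0.1993.

0.1993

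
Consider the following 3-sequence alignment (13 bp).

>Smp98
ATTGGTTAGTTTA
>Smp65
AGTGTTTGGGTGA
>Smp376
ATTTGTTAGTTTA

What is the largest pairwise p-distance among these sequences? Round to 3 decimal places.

0.462

Pairwise Hamming distances:
  Smp98 vs Smp65: 5
  Smp98 vs Smp376: 1
  Smp65 vs Smp376: 6
The largest is 6 mismatches, between Smp65 and Smp376; p = 6/13 = 0.462.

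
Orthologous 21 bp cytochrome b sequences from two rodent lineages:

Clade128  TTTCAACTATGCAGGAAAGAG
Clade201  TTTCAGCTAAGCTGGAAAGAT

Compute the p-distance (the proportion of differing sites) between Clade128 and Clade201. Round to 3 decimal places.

0.190

The sequences differ at positions 6 (A/G), 10 (T/A), 13 (A/T), 21 (G/T).
There are 4 differences over 21 sites, so p = 4/21 = 0.190.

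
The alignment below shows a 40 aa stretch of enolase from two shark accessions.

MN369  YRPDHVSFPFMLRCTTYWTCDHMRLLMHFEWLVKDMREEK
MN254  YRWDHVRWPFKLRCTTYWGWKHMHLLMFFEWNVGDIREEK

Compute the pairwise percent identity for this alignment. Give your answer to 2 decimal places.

Differing sites — 3:P/W; 7:S/R; 8:F/W; 11:M/K; 19:T/G; 20:C/W; 21:D/K; 24:R/H; 28:H/F; 32:L/N; 34:K/G; 36:M/I.
28 of the 40 sites match, so the percent identity is 28/40 × 100 = 70.00%.

70.00%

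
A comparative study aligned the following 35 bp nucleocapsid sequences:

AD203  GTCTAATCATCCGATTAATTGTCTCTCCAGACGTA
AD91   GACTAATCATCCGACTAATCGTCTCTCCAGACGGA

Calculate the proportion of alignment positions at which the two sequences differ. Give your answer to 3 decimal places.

Differing sites — 2:T/A; 15:T/C; 20:T/C; 34:T/G.
There are 4 differences over 35 sites, so p = 4/35 = 0.114.

0.114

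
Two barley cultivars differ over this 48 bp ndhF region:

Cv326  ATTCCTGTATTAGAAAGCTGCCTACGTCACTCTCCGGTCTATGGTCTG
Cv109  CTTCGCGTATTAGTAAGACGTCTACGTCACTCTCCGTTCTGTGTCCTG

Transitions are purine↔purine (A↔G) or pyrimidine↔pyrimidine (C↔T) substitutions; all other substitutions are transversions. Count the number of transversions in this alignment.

The sequences differ at positions 1 (A/C, transversion), 5 (C/G, transversion), 6 (T/C, transition), 14 (A/T, transversion), 18 (C/A, transversion), 19 (T/C, transition), 21 (C/T, transition), 37 (G/T, transversion), 41 (A/G, transition), 44 (G/T, transversion), 45 (T/C, transition).
Of the 11 differences, 5 transitions and 6 transversions, so the answer is 6.

6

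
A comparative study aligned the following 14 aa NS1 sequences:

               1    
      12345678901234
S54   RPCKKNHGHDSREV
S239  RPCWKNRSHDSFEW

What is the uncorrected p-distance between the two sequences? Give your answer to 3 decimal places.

0.357

Mismatches occur at site 4 (K/W), site 7 (H/R), site 8 (G/S), site 12 (R/F), site 14 (V/W).
There are 5 differences over 14 sites, so p = 5/14 = 0.357.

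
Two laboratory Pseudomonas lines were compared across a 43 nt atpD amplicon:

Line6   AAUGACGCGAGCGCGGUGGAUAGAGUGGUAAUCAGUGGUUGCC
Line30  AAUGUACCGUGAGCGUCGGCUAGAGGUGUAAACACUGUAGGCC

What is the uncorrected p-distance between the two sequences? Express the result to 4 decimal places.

0.3488

Differing sites — 5:A/U; 6:C/A; 7:G/C; 10:A/U; 12:C/A; 16:G/U; 17:U/C; 20:A/C; 26:U/G; 27:G/U; 32:U/A; 35:G/C; 38:G/U; 39:U/A; 40:U/G.
There are 15 differences over 43 sites, so p = 15/43 = 0.3488.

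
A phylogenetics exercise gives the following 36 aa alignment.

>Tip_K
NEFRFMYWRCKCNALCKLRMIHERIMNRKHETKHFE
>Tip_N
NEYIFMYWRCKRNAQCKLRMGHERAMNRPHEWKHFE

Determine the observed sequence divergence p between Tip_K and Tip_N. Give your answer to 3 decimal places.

Differing sites — 3:F/Y; 4:R/I; 12:C/R; 15:L/Q; 21:I/G; 25:I/A; 29:K/P; 32:T/W.
There are 8 differences over 36 sites, so p = 8/36 = 0.222.

0.222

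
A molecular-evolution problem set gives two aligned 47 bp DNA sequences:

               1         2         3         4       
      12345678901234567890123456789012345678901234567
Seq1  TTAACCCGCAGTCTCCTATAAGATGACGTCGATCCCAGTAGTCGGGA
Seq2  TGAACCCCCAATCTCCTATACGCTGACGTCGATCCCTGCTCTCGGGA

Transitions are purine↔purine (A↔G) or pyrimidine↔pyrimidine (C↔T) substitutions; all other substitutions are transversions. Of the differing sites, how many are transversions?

7

Differing sites — 2:T/G (Tv); 8:G/C (Tv); 11:G/A (Ti); 21:A/C (Tv); 23:A/C (Tv); 37:A/T (Tv); 39:T/C (Ti); 40:A/T (Tv); 41:G/C (Tv).
Of the 9 differences, 2 transitions and 7 transversions, so the answer is 7.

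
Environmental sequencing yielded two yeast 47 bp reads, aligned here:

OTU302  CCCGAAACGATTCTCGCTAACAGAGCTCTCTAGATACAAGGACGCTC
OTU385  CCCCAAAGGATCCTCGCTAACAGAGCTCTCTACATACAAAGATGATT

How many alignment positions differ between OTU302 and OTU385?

Differing sites — 4:G/C; 8:C/G; 12:T/C; 33:G/C; 40:G/A; 43:C/T; 45:C/A; 47:C/T.
That gives 8 mismatches out of 47 aligned sites, so the Hamming distance is 8.

8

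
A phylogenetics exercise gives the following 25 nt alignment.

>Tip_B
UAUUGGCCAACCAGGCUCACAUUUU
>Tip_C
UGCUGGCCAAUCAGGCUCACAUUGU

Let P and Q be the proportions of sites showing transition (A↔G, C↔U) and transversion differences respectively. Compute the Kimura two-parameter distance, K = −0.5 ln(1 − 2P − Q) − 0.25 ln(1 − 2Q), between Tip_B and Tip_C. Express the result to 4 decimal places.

0.1851

The sequences differ at positions 2 (A/G, transition), 3 (U/C, transition), 11 (C/U, transition), 24 (U/G, transversion).
Of the 4 differences, 3 transitions and 1 transversion over 25 sites: P = 3/25 = 0.120000, Q = 1/25 = 0.040000.
d = −0.5·ln(0.720000) − 0.25·ln(0.920000) = −0.5·(-0.328504) − 0.25·(-0.083382) = 0.1851.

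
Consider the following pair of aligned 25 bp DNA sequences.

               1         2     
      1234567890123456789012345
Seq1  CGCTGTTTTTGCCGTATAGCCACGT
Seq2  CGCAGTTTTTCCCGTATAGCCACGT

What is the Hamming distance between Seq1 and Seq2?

2

Differing sites — 4:T/A; 11:G/C.
That gives 2 mismatches out of 25 aligned sites, so the Hamming distance is 2.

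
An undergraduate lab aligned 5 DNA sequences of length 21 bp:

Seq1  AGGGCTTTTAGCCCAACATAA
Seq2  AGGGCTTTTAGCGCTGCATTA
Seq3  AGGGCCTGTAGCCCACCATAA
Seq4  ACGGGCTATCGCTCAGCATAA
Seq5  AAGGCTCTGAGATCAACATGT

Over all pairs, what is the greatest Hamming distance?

11

Pairwise Hamming distances:
  Seq1 vs Seq2: 4
  Seq1 vs Seq3: 3
  Seq1 vs Seq4: 7
  Seq1 vs Seq5: 7
  Seq2 vs Seq3: 6
  Seq2 vs Seq4: 8
  Seq2 vs Seq5: 9
  Seq3 vs Seq4: 6
  Seq3 vs Seq5: 10
  Seq4 vs Seq5: 11
The largest is 11, between Seq4 and Seq5.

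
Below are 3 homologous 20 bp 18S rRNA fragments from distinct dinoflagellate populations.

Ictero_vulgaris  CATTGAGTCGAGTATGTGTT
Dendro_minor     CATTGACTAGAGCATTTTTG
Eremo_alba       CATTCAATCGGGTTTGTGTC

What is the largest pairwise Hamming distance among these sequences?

Pairwise Hamming distances:
  Ictero_vulgaris vs Dendro_minor: 6
  Ictero_vulgaris vs Eremo_alba: 5
  Dendro_minor vs Eremo_alba: 9
The largest is 9, between Dendro_minor and Eremo_alba.

9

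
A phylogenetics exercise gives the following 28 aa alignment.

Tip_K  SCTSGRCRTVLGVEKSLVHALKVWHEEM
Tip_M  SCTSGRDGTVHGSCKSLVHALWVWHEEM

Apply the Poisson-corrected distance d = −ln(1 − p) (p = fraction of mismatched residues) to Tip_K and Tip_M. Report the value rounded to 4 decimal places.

Mismatches occur at site 7 (C↔D), site 8 (R↔G), site 11 (L↔H), site 13 (V↔S), site 14 (E↔C), site 22 (K↔W).
p = 6/28 = 0.214286.
d = −ln(1 − 0.214286) = −ln(0.785714) = 0.2412.

0.2412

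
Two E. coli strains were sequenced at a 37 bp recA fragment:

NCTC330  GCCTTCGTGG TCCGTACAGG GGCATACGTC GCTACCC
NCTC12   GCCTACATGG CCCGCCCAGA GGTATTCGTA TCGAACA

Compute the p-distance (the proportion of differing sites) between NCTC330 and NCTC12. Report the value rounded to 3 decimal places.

0.351

Mismatches occur at site 5 (T↔A), site 7 (G↔A), site 11 (T↔C), site 15 (T↔C), site 16 (A↔C), site 20 (G↔A), site 23 (C↔T), site 26 (A↔T), site 30 (C↔A), site 31 (G↔T), site 33 (T↔G), site 35 (C↔A), site 37 (C↔A).
There are 13 differences over 37 sites, so p = 13/37 = 0.351.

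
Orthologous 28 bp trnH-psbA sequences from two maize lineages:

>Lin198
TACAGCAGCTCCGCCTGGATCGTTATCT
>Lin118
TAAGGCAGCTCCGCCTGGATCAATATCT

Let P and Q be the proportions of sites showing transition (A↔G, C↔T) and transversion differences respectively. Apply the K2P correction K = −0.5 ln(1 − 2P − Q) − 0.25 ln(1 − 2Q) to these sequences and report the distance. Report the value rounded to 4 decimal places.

0.1591

Differing sites — 3:C/A (Tv); 4:A/G (Ti); 22:G/A (Ti); 23:T/A (Tv).
Of the 4 differences, 2 transitions and 2 transversions over 28 sites: P = 2/28 = 0.071429, Q = 2/28 = 0.071429.
d = −0.5·ln(0.785713) − 0.25·ln(0.857142) = −0.5·(-0.241164) − 0.25·(-0.154152) = 0.1591.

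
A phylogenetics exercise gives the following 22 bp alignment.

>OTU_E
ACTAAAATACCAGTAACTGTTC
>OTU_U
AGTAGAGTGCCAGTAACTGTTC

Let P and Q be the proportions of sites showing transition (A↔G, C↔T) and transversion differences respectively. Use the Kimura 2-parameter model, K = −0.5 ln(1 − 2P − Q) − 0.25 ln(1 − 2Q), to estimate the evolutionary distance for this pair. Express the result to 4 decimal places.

0.2153

Mismatches occur at site 2 (C/G, transversion), site 5 (A/G, transition), site 7 (A/G, transition), site 9 (A/G, transition).
Of the 4 differences, 3 transitions and 1 transversion over 22 sites: P = 3/22 = 0.136364, Q = 1/22 = 0.045455.
d = −0.5·ln(0.681817) − 0.25·ln(0.909090) = −0.5·(-0.382994) − 0.25·(-0.095311) = 0.2153.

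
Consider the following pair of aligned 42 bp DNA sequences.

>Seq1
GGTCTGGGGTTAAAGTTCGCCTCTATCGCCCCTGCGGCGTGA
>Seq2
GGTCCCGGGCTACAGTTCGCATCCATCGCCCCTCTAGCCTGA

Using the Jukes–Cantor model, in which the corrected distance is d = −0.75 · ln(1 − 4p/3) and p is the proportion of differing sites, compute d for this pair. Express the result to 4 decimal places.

Mismatches occur at site 5 (T→C), site 6 (G→C), site 10 (T→C), site 13 (A→C), site 21 (C→A), site 24 (T→C), site 34 (G→C), site 35 (C→T), site 36 (G→A), site 39 (G→C).
p = 10/42 = 0.238095.
d = −0.75 · ln(1 − (4/3)·0.238095) = −0.75 · ln(0.682540) = −0.75 · (-0.381934) = 0.2865.

0.2865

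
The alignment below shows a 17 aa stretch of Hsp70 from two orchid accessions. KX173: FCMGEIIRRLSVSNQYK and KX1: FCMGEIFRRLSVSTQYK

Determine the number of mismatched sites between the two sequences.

The sequences differ at positions 7 (I/F), 14 (N/T).
That gives 2 mismatches out of 17 aligned sites, so the Hamming distance is 2.

2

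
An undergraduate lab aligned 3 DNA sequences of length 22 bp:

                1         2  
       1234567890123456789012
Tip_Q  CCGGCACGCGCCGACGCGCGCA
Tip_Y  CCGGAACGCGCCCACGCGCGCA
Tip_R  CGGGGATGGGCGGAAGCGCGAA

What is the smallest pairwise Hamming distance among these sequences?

2

Pairwise Hamming distances:
  Tip_Q vs Tip_Y: 2
  Tip_Q vs Tip_R: 7
  Tip_Y vs Tip_R: 8
The smallest is 2, between Tip_Q and Tip_Y.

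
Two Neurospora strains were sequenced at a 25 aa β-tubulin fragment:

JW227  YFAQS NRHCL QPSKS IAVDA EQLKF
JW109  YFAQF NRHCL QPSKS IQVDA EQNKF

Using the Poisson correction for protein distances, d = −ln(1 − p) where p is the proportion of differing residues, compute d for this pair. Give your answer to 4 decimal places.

0.1278

Differing sites — 5:S/F; 17:A/Q; 23:L/N.
p = 3/25 = 0.120000.
d = −ln(1 − 0.120000) = −ln(0.880000) = 0.1278.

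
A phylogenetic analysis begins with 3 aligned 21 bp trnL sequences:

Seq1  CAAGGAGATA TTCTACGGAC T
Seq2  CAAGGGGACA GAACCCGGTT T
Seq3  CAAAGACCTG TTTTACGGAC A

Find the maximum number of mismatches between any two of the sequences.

14

Pairwise Hamming distances:
  Seq1 vs Seq2: 9
  Seq1 vs Seq3: 6
  Seq2 vs Seq3: 14
The largest is 14, between Seq2 and Seq3.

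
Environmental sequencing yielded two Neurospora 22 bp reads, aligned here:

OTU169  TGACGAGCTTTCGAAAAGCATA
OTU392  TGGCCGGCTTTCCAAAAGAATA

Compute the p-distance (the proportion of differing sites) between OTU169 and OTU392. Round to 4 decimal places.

0.2273

Mismatches occur at site 3 (A↔G), site 5 (G↔C), site 6 (A↔G), site 13 (G↔C), site 19 (C↔A).
There are 5 differences over 22 sites, so p = 5/22 = 0.2273.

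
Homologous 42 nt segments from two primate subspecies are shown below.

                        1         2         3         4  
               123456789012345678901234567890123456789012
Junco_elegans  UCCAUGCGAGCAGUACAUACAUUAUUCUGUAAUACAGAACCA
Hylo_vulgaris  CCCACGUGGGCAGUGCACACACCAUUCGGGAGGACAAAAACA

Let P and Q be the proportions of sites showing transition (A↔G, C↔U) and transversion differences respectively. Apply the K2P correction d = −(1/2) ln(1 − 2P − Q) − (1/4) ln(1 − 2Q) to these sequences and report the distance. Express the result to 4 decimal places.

0.4765

Mismatches occur at site 1 (U/C, transition), site 5 (U/C, transition), site 7 (C/U, transition), site 9 (A/G, transition), site 15 (A/G, transition), site 18 (U/C, transition), site 22 (U/C, transition), site 23 (U/C, transition), site 28 (U/G, transversion), site 30 (U/G, transversion), site 32 (A/G, transition), site 33 (U/G, transversion), site 37 (G/A, transition), site 40 (C/A, transversion).
Of the 14 differences, 10 transitions and 4 transversions over 42 sites: P = 10/42 = 0.238095, Q = 4/42 = 0.095238.
d = −0.5·ln(0.428572) − 0.25·ln(0.809524) = −0.5·(-0.847297) − 0.25·(-0.211309) = 0.4765.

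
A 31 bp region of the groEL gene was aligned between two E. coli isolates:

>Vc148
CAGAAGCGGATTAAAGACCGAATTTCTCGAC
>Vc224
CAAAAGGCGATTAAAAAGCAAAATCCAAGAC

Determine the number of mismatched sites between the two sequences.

The sequences differ at positions 3 (G/A), 7 (C/G), 8 (G/C), 16 (G/A), 18 (C/G), 20 (G/A), 23 (T/A), 25 (T/C), 27 (T/A), 28 (C/A).
That gives 10 mismatches out of 31 aligned sites, so the Hamming distance is 10.

10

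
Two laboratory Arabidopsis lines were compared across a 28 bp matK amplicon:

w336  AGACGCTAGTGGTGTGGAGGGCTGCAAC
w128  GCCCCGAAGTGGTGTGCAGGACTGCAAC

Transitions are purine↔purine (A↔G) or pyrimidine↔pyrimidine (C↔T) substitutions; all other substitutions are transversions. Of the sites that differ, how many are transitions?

2

The sequences differ at positions 1 (A/G, transition), 2 (G/C, transversion), 3 (A/C, transversion), 5 (G/C, transversion), 6 (C/G, transversion), 7 (T/A, transversion), 17 (G/C, transversion), 21 (G/A, transition).
Of the 8 differences, 2 transitions and 6 transversions, so the answer is 2.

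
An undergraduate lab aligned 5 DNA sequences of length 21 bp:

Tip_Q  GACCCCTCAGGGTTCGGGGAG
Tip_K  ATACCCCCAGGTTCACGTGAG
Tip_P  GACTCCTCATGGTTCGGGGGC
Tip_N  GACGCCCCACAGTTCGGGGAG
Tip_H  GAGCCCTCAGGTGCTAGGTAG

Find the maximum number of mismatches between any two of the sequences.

13

Pairwise Hamming distances:
  Tip_Q vs Tip_K: 9
  Tip_Q vs Tip_P: 4
  Tip_Q vs Tip_N: 4
  Tip_Q vs Tip_H: 7
  Tip_K vs Tip_P: 13
  Tip_K vs Tip_N: 11
  Tip_K vs Tip_H: 9
  Tip_P vs Tip_N: 6
  Tip_P vs Tip_H: 11
  Tip_N vs Tip_H: 11
The largest is 13, between Tip_K and Tip_P.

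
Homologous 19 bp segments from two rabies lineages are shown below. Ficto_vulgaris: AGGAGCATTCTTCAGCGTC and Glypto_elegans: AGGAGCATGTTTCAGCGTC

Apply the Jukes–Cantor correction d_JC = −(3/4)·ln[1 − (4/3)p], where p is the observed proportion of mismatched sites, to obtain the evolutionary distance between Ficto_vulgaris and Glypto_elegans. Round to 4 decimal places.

Differing sites — 9:T/G; 10:C/T.
p = 2/19 = 0.105263.
d = −0.75 · ln(1 − (4/3)·0.105263) = −0.75 · ln(0.859649) = −0.75 · (-0.151231) = 0.1134.

0.1134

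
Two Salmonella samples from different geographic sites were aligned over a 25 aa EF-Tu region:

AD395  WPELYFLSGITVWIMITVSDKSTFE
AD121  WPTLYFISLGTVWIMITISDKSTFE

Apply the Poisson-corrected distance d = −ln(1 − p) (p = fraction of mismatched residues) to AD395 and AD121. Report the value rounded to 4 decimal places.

0.2231

Mismatches occur at site 3 (E↔T), site 7 (L↔I), site 9 (G↔L), site 10 (I↔G), site 18 (V↔I).
p = 5/25 = 0.200000.
d = −ln(1 − 0.200000) = −ln(0.800000) = 0.2231.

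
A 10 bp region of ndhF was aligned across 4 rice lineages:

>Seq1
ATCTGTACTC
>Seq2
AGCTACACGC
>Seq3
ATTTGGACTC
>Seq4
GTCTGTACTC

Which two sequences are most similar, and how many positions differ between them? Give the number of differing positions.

Pairwise Hamming distances:
  Seq1 vs Seq2: 4
  Seq1 vs Seq3: 2
  Seq1 vs Seq4: 1
  Seq2 vs Seq3: 5
  Seq2 vs Seq4: 5
  Seq3 vs Seq4: 3
The smallest is 1, between Seq1 and Seq4.

1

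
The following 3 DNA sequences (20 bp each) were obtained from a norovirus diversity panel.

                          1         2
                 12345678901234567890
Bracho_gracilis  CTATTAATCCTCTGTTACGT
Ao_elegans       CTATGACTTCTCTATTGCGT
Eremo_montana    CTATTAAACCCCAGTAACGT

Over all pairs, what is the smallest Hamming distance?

Pairwise Hamming distances:
  Bracho_gracilis vs Ao_elegans: 5
  Bracho_gracilis vs Eremo_montana: 4
  Ao_elegans vs Eremo_montana: 9
The smallest is 4, between Bracho_gracilis and Eremo_montana.

4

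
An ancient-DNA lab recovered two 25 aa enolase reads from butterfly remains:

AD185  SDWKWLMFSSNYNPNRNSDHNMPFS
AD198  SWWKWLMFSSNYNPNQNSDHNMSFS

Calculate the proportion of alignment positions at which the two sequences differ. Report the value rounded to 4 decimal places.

The sequences differ at positions 2 (D/W), 16 (R/Q), 23 (P/S).
There are 3 differences over 25 sites, so p = 3/25 = 0.1200.

0.1200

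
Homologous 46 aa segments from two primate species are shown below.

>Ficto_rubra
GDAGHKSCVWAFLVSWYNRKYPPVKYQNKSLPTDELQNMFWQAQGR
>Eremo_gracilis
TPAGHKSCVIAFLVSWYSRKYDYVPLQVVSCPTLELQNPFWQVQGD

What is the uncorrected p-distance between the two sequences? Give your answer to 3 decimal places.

0.326

Differing sites — 1:G/T; 2:D/P; 10:W/I; 18:N/S; 22:P/D; 23:P/Y; 25:K/P; 26:Y/L; 28:N/V; 29:K/V; 31:L/C; 34:D/L; 39:M/P; 43:A/V; 46:R/D.
There are 15 differences over 46 sites, so p = 15/46 = 0.326.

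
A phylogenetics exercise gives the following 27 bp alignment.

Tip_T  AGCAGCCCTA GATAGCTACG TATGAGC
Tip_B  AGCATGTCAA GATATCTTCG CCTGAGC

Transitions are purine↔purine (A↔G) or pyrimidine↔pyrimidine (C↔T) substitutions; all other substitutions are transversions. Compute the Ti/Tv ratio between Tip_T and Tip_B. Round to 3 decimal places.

0.333

Mismatches occur at site 5 (G/T, transversion), site 6 (C/G, transversion), site 7 (C/T, transition), site 9 (T/A, transversion), site 15 (G/T, transversion), site 18 (A/T, transversion), site 21 (T/C, transition), site 22 (A/C, transversion).
Of the 8 differences, 2 transitions and 6 transversions, so Ti/Tv = 2/6 = 0.333.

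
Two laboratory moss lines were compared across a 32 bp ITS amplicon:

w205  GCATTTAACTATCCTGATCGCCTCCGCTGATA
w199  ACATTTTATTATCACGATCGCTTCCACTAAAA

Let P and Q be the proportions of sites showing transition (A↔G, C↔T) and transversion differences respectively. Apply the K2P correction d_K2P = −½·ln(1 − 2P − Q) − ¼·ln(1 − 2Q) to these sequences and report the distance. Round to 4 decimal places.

0.3682

Mismatches occur at site 1 (G→A, transition), site 7 (A→T, transversion), site 9 (C→T, transition), site 14 (C→A, transversion), site 15 (T→C, transition), site 22 (C→T, transition), site 26 (G→A, transition), site 29 (G→A, transition), site 31 (T→A, transversion).
Of the 9 differences, 6 transitions and 3 transversions over 32 sites: P = 6/32 = 0.187500, Q = 3/32 = 0.093750.
d = −0.5·ln(0.531250) − 0.25·ln(0.812500) = −0.5·(-0.632523) − 0.25·(-0.207639) = 0.3682.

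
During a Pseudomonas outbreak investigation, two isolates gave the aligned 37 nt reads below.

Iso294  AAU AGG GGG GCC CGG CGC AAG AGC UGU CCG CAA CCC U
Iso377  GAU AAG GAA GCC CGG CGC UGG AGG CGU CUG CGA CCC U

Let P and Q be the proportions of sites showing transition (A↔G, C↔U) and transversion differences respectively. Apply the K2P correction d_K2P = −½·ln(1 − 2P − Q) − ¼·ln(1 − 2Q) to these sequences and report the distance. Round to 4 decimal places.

The sequences differ at positions 1 (A/G, transition), 5 (G/A, transition), 8 (G/A, transition), 9 (G/A, transition), 19 (A/U, transversion), 20 (A/G, transition), 24 (C/G, transversion), 25 (U/C, transition), 29 (C/U, transition), 32 (A/G, transition).
Of the 10 differences, 8 transitions and 2 transversions over 37 sites: P = 8/37 = 0.216216, Q = 2/37 = 0.054054.
d = −0.5·ln(0.513514) − 0.25·ln(0.891892) = −0.5·(-0.666478) − 0.25·(-0.114410) = 0.3618.

0.3618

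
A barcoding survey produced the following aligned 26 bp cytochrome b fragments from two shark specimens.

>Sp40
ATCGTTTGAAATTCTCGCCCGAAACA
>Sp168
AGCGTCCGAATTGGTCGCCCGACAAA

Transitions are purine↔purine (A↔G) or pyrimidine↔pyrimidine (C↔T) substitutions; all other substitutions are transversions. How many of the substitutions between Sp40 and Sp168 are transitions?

Differing sites — 2:T/G (Tv); 6:T/C (Ti); 7:T/C (Ti); 11:A/T (Tv); 13:T/G (Tv); 14:C/G (Tv); 23:A/C (Tv); 25:C/A (Tv).
Of the 8 differences, 2 transitions and 6 transversions, so the answer is 2.

2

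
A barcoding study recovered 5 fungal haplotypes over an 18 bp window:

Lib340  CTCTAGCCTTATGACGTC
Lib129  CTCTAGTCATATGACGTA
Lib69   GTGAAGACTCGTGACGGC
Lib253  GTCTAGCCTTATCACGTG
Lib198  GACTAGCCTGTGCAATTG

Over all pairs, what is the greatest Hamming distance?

12

Pairwise Hamming distances:
  Lib340 vs Lib129: 3
  Lib340 vs Lib69: 7
  Lib340 vs Lib253: 3
  Lib340 vs Lib198: 9
  Lib129 vs Lib69: 9
  Lib129 vs Lib253: 5
  Lib129 vs Lib198: 11
  Lib69 vs Lib253: 8
  Lib69 vs Lib198: 12
  Lib253 vs Lib198: 6
The largest is 12, between Lib69 and Lib198.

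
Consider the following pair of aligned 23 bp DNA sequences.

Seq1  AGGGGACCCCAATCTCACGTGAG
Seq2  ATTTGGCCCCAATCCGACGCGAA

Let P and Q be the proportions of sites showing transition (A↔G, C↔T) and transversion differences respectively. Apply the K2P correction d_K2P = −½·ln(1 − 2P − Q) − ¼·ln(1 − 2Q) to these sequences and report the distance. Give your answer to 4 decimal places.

0.4757

The sequences differ at positions 2 (G/T, transversion), 3 (G/T, transversion), 4 (G/T, transversion), 6 (A/G, transition), 15 (T/C, transition), 16 (C/G, transversion), 20 (T/C, transition), 23 (G/A, transition).
Of the 8 differences, 4 transitions and 4 transversions over 23 sites: P = 4/23 = 0.173913, Q = 4/23 = 0.173913.
d = −0.5·ln(0.478261) − 0.25·ln(0.652174) = −0.5·(-0.737599) − 0.25·(-0.427444) = 0.4757.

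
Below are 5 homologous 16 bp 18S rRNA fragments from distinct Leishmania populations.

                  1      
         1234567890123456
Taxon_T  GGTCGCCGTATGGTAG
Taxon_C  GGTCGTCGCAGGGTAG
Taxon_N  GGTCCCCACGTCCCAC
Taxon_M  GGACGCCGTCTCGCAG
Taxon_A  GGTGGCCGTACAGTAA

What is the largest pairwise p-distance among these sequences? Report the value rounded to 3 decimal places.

Pairwise Hamming distances:
  Taxon_T vs Taxon_C: 3
  Taxon_T vs Taxon_N: 8
  Taxon_T vs Taxon_M: 4
  Taxon_T vs Taxon_A: 4
  Taxon_C vs Taxon_N: 9
  Taxon_C vs Taxon_M: 7
  Taxon_C vs Taxon_A: 6
  Taxon_N vs Taxon_M: 7
  Taxon_N vs Taxon_A: 10
  Taxon_M vs Taxon_A: 7
The largest is 10 mismatches, between Taxon_N and Taxon_A; p = 10/16 = 0.625.

0.625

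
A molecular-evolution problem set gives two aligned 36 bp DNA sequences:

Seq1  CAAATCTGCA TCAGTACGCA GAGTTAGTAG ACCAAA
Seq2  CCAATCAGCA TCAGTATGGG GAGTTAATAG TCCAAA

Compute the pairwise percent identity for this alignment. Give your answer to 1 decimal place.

80.6%

Mismatches occur at site 2 (A→C), site 7 (T→A), site 17 (C→T), site 19 (C→G), site 20 (A→G), site 27 (G→A), site 31 (A→T).
29 of the 36 sites match, so the percent identity is 29/36 × 100 = 80.6%.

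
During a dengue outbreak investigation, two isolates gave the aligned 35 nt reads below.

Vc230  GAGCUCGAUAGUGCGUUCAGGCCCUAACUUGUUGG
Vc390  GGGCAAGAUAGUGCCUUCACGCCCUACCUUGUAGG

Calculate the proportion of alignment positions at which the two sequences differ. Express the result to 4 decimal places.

0.2000

Differing sites — 2:A/G; 5:U/A; 6:C/A; 15:G/C; 20:G/C; 27:A/C; 33:U/A.
There are 7 differences over 35 sites, so p = 7/35 = 0.2000.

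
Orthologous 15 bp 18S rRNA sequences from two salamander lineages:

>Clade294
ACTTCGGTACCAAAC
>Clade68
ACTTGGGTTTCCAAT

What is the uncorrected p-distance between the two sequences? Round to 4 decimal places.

0.3333

Mismatches occur at site 5 (C↔G), site 9 (A↔T), site 10 (C↔T), site 12 (A↔C), site 15 (C↔T).
There are 5 differences over 15 sites, so p = 5/15 = 0.3333.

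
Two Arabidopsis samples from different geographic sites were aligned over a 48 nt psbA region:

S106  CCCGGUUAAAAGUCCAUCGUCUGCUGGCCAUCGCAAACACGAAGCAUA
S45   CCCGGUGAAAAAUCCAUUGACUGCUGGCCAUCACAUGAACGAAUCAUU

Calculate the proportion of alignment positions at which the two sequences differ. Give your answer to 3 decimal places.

0.208

Differing sites — 7:U/G; 12:G/A; 18:C/U; 20:U/A; 33:G/A; 36:A/U; 37:A/G; 38:C/A; 44:G/U; 48:A/U.
There are 10 differences over 48 sites, so p = 10/48 = 0.208.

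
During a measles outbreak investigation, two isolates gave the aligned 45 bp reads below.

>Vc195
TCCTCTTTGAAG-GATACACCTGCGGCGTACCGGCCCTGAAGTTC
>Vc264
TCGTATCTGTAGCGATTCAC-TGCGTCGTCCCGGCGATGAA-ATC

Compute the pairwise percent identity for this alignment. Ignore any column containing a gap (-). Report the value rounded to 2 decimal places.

Excluding the 3 gap columns leaves 42 comparable sites.
Mismatches occur at site 3 (C→G), site 5 (C→A), site 7 (T→C), site 10 (A→T), site 17 (A→T), site 26 (G→T), site 30 (A→C), site 36 (C→G), site 37 (C→A), site 43 (T→A).
32 of the 42 comparable sites match, so the percent identity is 32/42 × 100 = 76.19%.

76.19%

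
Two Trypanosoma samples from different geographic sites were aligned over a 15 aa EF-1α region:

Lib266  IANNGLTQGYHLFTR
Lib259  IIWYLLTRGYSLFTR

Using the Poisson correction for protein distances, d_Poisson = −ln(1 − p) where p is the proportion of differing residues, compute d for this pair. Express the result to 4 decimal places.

0.5108

The sequences differ at positions 2 (A/I), 3 (N/W), 4 (N/Y), 5 (G/L), 8 (Q/R), 11 (H/S).
p = 6/15 = 0.400000.
d = −ln(1 − 0.400000) = −ln(0.600000) = 0.5108.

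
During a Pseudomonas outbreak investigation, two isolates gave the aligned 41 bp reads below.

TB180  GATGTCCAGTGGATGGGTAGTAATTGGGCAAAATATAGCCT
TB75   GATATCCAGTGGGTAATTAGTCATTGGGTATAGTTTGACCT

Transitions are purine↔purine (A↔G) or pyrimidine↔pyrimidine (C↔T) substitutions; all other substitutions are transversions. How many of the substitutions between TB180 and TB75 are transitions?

Differing sites — 4:G/A (Ti); 13:A/G (Ti); 15:G/A (Ti); 16:G/A (Ti); 17:G/T (Tv); 22:A/C (Tv); 29:C/T (Ti); 31:A/T (Tv); 33:A/G (Ti); 35:A/T (Tv); 37:A/G (Ti); 38:G/A (Ti).
Of the 12 differences, 8 transitions and 4 transversions, so the answer is 8.

8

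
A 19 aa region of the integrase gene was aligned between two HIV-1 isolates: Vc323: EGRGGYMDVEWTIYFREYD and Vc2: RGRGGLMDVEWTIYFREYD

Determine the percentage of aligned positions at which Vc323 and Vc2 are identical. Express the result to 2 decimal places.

Mismatches occur at site 1 (E↔R), site 6 (Y↔L).
17 of the 19 sites match, so the percent identity is 17/19 × 100 = 89.47%.

89.47%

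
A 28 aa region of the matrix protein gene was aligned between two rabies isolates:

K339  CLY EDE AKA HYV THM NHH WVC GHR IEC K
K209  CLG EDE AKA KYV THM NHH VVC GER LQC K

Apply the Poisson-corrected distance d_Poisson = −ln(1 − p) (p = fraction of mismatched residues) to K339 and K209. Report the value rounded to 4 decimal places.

0.2412

Differing sites — 3:Y/G; 10:H/K; 19:W/V; 23:H/E; 25:I/L; 26:E/Q.
p = 6/28 = 0.214286.
d = −ln(1 − 0.214286) = −ln(0.785714) = 0.2412.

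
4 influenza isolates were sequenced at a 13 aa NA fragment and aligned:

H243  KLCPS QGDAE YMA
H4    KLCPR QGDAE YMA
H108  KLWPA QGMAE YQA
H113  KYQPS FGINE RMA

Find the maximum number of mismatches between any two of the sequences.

8

Pairwise Hamming distances:
  H243 vs H4: 1
  H243 vs H108: 4
  H243 vs H113: 6
  H4 vs H108: 4
  H4 vs H113: 7
  H108 vs H113: 8
The largest is 8, between H108 and H113.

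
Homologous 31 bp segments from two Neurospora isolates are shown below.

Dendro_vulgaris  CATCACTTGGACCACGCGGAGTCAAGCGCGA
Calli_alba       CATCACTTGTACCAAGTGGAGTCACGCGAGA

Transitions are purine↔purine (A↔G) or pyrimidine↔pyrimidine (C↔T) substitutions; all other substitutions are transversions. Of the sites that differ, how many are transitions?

1

The sequences differ at positions 10 (G/T, transversion), 15 (C/A, transversion), 17 (C/T, transition), 25 (A/C, transversion), 29 (C/A, transversion).
Of the 5 differences, 1 transition and 4 transversions, so the answer is 1.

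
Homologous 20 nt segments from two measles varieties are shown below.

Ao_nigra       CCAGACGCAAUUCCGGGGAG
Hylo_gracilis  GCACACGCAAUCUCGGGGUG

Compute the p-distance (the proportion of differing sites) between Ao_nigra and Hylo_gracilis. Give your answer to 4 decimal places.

Differing sites — 1:C/G; 4:G/C; 12:U/C; 13:C/U; 19:A/U.
There are 5 differences over 20 sites, so p = 5/20 = 0.2500.

0.2500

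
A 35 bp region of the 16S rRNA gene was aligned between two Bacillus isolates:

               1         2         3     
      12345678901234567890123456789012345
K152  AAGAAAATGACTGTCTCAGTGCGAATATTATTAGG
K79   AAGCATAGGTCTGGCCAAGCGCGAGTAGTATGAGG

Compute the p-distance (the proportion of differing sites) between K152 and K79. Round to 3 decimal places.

0.314

Differing sites — 4:A/C; 6:A/T; 8:T/G; 10:A/T; 14:T/G; 16:T/C; 17:C/A; 20:T/C; 25:A/G; 28:T/G; 32:T/G.
There are 11 differences over 35 sites, so p = 11/35 = 0.314.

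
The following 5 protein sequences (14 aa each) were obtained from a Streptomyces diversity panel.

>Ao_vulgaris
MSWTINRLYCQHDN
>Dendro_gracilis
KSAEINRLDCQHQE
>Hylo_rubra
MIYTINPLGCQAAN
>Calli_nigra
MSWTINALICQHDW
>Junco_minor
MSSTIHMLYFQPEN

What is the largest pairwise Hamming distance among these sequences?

Pairwise Hamming distances:
  Ao_vulgaris vs Dendro_gracilis: 6
  Ao_vulgaris vs Hylo_rubra: 6
  Ao_vulgaris vs Calli_nigra: 3
  Ao_vulgaris vs Junco_minor: 6
  Dendro_gracilis vs Hylo_rubra: 9
  Dendro_gracilis vs Calli_nigra: 7
  Dendro_gracilis vs Junco_minor: 10
  Hylo_rubra vs Calli_nigra: 7
  Hylo_rubra vs Junco_minor: 8
  Calli_nigra vs Junco_minor: 8
The largest is 10, between Dendro_gracilis and Junco_minor.

10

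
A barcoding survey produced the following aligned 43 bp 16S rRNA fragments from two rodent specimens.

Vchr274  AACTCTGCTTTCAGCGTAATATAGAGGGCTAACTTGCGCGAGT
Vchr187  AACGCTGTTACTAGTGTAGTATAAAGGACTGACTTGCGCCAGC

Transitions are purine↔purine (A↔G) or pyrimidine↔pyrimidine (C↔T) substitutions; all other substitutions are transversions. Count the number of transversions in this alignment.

Mismatches occur at site 4 (T→G, transversion), site 8 (C→T, transition), site 10 (T→A, transversion), site 11 (T→C, transition), site 12 (C→T, transition), site 15 (C→T, transition), site 19 (A→G, transition), site 24 (G→A, transition), site 28 (G→A, transition), site 31 (A→G, transition), site 40 (G→C, transversion), site 43 (T→C, transition).
Of the 12 differences, 9 transitions and 3 transversions, so the answer is 3.

3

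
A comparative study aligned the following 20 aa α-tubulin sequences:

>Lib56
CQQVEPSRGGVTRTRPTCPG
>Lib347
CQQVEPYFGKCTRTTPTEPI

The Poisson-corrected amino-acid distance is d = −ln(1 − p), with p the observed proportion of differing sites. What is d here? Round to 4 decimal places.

Mismatches occur at site 7 (S→Y), site 8 (R→F), site 10 (G→K), site 11 (V→C), site 15 (R→T), site 18 (C→E), site 20 (G→I).
p = 7/20 = 0.350000.
d = −ln(1 − 0.350000) = −ln(0.650000) = 0.4308.

0.4308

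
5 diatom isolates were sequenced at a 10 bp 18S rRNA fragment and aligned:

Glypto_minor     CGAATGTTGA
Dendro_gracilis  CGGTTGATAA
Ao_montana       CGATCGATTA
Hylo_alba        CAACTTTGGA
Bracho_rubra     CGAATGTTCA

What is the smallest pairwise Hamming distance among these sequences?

1

Pairwise Hamming distances:
  Glypto_minor vs Dendro_gracilis: 4
  Glypto_minor vs Ao_montana: 4
  Glypto_minor vs Hylo_alba: 4
  Glypto_minor vs Bracho_rubra: 1
  Dendro_gracilis vs Ao_montana: 3
  Dendro_gracilis vs Hylo_alba: 7
  Dendro_gracilis vs Bracho_rubra: 4
  Ao_montana vs Hylo_alba: 7
  Ao_montana vs Bracho_rubra: 4
  Hylo_alba vs Bracho_rubra: 5
The smallest is 1, between Glypto_minor and Bracho_rubra.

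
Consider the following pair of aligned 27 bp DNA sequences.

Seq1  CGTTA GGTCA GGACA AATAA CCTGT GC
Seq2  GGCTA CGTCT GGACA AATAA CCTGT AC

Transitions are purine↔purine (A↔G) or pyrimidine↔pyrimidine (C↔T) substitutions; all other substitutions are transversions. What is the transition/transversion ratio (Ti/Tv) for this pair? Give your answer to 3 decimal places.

Mismatches occur at site 1 (C↔G, transversion), site 3 (T↔C, transition), site 6 (G↔C, transversion), site 10 (A↔T, transversion), site 26 (G↔A, transition).
Of the 5 differences, 2 transitions and 3 transversions, so Ti/Tv = 2/3 = 0.667.

0.667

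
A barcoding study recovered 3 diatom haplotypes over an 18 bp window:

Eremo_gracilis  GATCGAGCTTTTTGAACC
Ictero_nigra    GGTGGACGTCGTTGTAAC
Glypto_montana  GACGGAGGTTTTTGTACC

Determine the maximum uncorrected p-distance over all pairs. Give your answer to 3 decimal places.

0.444

Pairwise Hamming distances:
  Eremo_gracilis vs Ictero_nigra: 8
  Eremo_gracilis vs Glypto_montana: 4
  Ictero_nigra vs Glypto_montana: 6
The largest is 8 mismatches, between Eremo_gracilis and Ictero_nigra; p = 8/18 = 0.444.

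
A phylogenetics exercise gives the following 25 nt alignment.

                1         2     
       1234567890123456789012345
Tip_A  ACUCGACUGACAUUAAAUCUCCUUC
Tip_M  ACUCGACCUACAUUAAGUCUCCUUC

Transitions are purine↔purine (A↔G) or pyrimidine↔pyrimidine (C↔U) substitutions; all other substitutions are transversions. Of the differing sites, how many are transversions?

Mismatches occur at site 8 (U→C, transition), site 9 (G→U, transversion), site 17 (A→G, transition).
Of the 3 differences, 2 transitions and 1 transversion, so the answer is 1.

1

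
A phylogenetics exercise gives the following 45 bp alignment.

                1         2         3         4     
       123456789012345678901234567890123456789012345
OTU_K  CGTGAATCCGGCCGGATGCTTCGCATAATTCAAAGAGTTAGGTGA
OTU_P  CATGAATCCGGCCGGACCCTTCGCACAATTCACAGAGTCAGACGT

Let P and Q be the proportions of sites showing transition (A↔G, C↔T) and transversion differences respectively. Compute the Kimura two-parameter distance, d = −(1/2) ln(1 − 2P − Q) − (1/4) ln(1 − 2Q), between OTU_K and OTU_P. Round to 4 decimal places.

0.2385

The sequences differ at positions 2 (G/A, transition), 17 (T/C, transition), 18 (G/C, transversion), 26 (T/C, transition), 33 (A/C, transversion), 39 (T/C, transition), 42 (G/A, transition), 43 (T/C, transition), 45 (A/T, transversion).
Of the 9 differences, 6 transitions and 3 transversions over 45 sites: P = 6/45 = 0.133333, Q = 3/45 = 0.066667.
d = −0.5·ln(0.666667) − 0.25·ln(0.866666) = −0.5·(-0.405465) − 0.25·(-0.143102) = 0.2385.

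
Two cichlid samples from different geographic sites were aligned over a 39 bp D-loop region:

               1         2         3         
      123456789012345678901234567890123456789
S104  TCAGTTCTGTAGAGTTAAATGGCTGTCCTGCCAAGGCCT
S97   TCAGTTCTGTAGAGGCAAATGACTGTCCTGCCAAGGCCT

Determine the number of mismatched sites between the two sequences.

3

Differing sites — 15:T/G; 16:T/C; 22:G/A.
That gives 3 mismatches out of 39 aligned sites, so the Hamming distance is 3.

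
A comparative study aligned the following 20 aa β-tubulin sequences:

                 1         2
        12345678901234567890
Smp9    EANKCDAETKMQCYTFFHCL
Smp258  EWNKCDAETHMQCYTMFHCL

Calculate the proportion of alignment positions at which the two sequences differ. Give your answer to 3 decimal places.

Mismatches occur at site 2 (A/W), site 10 (K/H), site 16 (F/M).
There are 3 differences over 20 sites, so p = 3/20 = 0.150.

0.150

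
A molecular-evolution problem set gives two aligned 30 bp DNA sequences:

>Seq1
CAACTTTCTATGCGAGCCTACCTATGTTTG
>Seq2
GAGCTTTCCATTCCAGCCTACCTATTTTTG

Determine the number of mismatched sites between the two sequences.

6

Mismatches occur at site 1 (C/G), site 3 (A/G), site 9 (T/C), site 12 (G/T), site 14 (G/C), site 26 (G/T).
That gives 6 mismatches out of 30 aligned sites, so the Hamming distance is 6.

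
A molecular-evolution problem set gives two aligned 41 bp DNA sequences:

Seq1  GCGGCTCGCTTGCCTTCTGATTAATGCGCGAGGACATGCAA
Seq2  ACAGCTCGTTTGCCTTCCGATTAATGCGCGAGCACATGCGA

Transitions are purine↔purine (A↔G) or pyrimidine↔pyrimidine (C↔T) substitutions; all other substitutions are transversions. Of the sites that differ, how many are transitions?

5

Mismatches occur at site 1 (G↔A, transition), site 3 (G↔A, transition), site 9 (C↔T, transition), site 18 (T↔C, transition), site 33 (G↔C, transversion), site 40 (A↔G, transition).
Of the 6 differences, 5 transitions and 1 transversion, so the answer is 5.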